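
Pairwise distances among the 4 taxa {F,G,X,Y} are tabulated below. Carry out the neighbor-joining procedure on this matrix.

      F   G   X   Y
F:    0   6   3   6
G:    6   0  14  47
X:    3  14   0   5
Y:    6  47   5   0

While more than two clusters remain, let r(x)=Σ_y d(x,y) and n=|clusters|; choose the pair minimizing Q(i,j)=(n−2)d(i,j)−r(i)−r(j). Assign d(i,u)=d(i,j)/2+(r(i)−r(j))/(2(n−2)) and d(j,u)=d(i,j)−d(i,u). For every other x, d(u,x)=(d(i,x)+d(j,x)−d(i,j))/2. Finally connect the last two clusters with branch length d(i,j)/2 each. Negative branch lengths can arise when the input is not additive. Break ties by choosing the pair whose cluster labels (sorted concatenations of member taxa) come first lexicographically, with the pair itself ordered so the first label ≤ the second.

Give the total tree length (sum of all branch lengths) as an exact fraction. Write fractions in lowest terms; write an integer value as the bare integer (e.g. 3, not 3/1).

step 1: merge (F,G) at d=6, Q=-70; branch lengths F→-10, G→16; new cluster FG
  updated: d(FG,X)=11/2, d(FG,Y)=47/2
step 2: merge (FG,X) at d=11/2, Q=-34; branch lengths FG→12, X→-13/2; new cluster FGX
  updated: d(FGX,Y)=23/2
step 3: merge (FGX,Y) at d=23/2; branch lengths FGX→23/4, Y→23/4; new cluster FGXY
final tree: (((F:-10,G:16):12,X:-13/2):23/4,Y:23/4)
total length: 23

23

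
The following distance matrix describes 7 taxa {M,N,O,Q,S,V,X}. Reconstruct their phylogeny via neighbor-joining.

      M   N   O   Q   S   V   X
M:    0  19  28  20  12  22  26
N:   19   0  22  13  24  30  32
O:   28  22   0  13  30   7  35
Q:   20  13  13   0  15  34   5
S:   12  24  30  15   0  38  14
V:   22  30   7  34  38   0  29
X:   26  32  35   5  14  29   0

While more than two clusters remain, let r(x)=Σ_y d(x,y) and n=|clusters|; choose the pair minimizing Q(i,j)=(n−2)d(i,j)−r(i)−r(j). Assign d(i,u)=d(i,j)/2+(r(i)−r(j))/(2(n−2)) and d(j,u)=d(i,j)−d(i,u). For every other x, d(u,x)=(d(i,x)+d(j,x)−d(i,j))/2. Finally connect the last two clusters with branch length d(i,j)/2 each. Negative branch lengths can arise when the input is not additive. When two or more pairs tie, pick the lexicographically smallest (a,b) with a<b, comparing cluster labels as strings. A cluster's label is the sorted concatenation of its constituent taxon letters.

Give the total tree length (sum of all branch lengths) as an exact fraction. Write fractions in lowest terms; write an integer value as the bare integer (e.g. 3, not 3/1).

step 1: merge (O,V) at d=7, Q=-260; branch lengths O→1, V→6; new cluster OV
  updated: d(M,OV)=43/2, d(N,OV)=45/2, d(OV,Q)=20, d(OV,S)=61/2, d(OV,X)=57/2
step 2: merge (Q,X) at d=5, Q=-317/2; branch lengths Q→-25/16, X→105/16; new cluster QX
  updated: d(M,QX)=41/2, d(N,QX)=20, d(OV,QX)=87/4, d(QX,S)=12
step 3: merge (QX,S) at d=12, Q=-467/4; branch lengths QX→127/24, S→161/24; new cluster QSX
  updated: d(M,QSX)=41/4, d(N,QSX)=16, d(OV,QSX)=161/8
step 4: merge (M,QSX) at d=41/4, Q=-613/8; branch lengths M→199/32, QSX→129/32; new cluster MQSX
  updated: d(MQSX,N)=99/8, d(MQSX,OV)=251/16
step 5: merge (MQSX,N) at d=99/8, Q=-809/16; branch lengths MQSX→89/32, N→307/32; new cluster MNQSX
  updated: d(MNQSX,OV)=413/32
step 6: merge (MNQSX,OV) at d=413/32; branch lengths MNQSX→413/64, OV→413/64; new cluster MNOQSVX
final tree: (((M:199/32,((Q:-25/16,X:105/16):127/24,S:161/24):129/32):89/32,N:307/32):413/64,(O:1,V:6):413/64)
total length: 1905/32

1905/32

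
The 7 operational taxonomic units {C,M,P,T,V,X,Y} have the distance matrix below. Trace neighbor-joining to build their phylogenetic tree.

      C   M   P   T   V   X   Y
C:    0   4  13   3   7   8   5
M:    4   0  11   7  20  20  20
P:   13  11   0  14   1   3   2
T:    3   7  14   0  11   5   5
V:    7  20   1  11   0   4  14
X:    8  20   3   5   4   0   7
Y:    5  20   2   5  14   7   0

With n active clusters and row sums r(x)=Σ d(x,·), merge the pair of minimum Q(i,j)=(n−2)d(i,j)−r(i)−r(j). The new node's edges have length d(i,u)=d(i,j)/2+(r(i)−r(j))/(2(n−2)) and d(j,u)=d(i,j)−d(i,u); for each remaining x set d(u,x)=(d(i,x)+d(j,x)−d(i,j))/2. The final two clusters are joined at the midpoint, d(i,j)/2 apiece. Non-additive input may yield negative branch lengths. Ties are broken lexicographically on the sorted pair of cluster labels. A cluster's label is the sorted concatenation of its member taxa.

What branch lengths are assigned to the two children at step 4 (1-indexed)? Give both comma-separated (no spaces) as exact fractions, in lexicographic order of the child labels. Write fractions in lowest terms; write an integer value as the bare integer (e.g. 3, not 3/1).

1. join C+M (d=4, Q=-102) ⇒ CM; edges |C|=-11/5, |M|=31/5
  updated: d(CM,P)=10, d(CM,T)=3, d(CM,V)=23/2, d(CM,X)=12, d(CM,Y)=21/2
2. join CM+T (d=3, Q=-73) ⇒ CMT; edges |CM|=21/8, |T|=3/8
  updated: d(CMT,P)=21/2, d(CMT,V)=39/4, d(CMT,X)=7, d(CMT,Y)=25/4
3. join CMT+Y (d=25/4, Q=-44) ⇒ CMTY; edges |CMT|=23/6, |Y|=29/12
  updated: d(CMTY,P)=25/8, d(CMTY,V)=35/4, d(CMTY,X)=31/8
4. join CMTY+X (d=31/8, Q=-151/8) ⇒ CMTXY; edges |CMTY|=101/32, |X|=23/32
  updated: d(CMTXY,P)=9/8, d(CMTXY,V)=71/16
5. join CMTXY+P (d=9/8, Q=-105/16) ⇒ CMPTXY; edges |CMTXY|=73/32, |P|=-37/32
  updated: d(CMPTXY,V)=69/32
6. join CMPTXY+V (d=69/32) ⇒ CMPTVXY; edges |CMPTXY|=69/64, |V|=69/64
final tree: ((((((C:-11/5,M:31/5):21/8,T:3/8):23/6,Y:29/12):101/32,X:23/32):73/32,P:-37/32):69/64,V:69/64)
total length: 653/32

101/32,23/32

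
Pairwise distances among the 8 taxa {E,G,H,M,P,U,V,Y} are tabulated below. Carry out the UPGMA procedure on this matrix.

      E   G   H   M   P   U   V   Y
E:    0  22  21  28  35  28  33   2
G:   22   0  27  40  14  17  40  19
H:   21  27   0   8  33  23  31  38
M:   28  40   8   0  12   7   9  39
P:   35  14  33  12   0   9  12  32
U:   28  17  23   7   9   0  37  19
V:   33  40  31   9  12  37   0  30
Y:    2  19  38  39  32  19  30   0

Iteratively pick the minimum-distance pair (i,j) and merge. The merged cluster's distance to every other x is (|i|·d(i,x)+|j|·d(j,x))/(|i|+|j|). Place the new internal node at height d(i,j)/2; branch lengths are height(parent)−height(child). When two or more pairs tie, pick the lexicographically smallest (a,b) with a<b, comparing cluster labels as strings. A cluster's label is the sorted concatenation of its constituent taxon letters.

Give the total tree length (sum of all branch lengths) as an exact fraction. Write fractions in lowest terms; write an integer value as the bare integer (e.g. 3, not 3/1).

step 1: merge (E,Y) at d=2; branch lengths E→1, Y→1; new cluster EY
  updated: d(EY,G)=41/2, d(EY,H)=59/2, d(EY,M)=67/2, d(EY,P)=67/2, d(EY,U)=47/2, d(EY,V)=63/2
step 2: merge (M,U) at d=7; branch lengths M→7/2, U→7/2; new cluster MU
  updated: d(EY,MU)=57/2, d(G,MU)=57/2, d(H,MU)=31/2, d(MU,P)=21/2, d(MU,V)=23
step 3: merge (MU,P) at d=21/2; branch lengths MU→7/4, P→21/4; new cluster MPU
  updated: d(EY,MPU)=181/6, d(G,MPU)=71/3, d(H,MPU)=64/3, d(MPU,V)=58/3
step 4: merge (MPU,V) at d=58/3; branch lengths MPU→53/12, V→29/3; new cluster MPUV
  updated: d(EY,MPUV)=61/2, d(G,MPUV)=111/4, d(H,MPUV)=95/4
step 5: merge (EY,G) at d=41/2; branch lengths EY→37/4, G→41/4; new cluster EGY
  updated: d(EGY,H)=86/3, d(EGY,MPUV)=355/12
step 6: merge (H,MPUV) at d=95/4; branch lengths H→95/8, MPUV→53/24; new cluster HMPUV
  updated: d(EGY,HMPUV)=147/5
step 7: merge (EGY,HMPUV) at d=147/5; branch lengths EGY→89/20, HMPUV→113/40; new cluster EGHMPUVY
final tree: (((E:1,Y:1):37/4,G:41/4):89/20,(H:95/8,(((M:7/2,U:7/2):7/4,P:21/4):53/12,V:29/3):53/24):113/40)
total length: 8513/120

8513/120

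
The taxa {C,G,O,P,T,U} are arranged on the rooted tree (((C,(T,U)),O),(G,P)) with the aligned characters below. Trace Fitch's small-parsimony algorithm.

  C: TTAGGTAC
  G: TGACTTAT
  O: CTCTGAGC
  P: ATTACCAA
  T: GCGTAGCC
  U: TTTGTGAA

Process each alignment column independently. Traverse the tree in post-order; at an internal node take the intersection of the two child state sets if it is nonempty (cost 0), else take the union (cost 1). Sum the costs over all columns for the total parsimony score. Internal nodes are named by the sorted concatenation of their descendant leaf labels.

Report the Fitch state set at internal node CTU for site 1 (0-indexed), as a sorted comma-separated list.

site 0, node TU: T={G} ∪ U={T} → {G,T} (+1)
site 0, node CTU: C={T} ∩ TU={G,T} → {T} (+0)
site 0, node COTU: CTU={T} ∪ O={C} → {C,T} (+1)
site 0, node GP: G={T} ∪ P={A} → {A,T} (+1)
site 0, node CGOPTU: COTU={C,T} ∩ GP={A,T} → {T} (+0)
site 1, node TU: T={C} ∪ U={T} → {C,T} (+1)
site 1, node CTU: C={T} ∩ TU={C,T} → {T} (+0)
site 1, node COTU: CTU={T} ∩ O={T} → {T} (+0)
site 1, node GP: G={G} ∪ P={T} → {G,T} (+1)
site 1, node CGOPTU: COTU={T} ∩ GP={G,T} → {T} (+0)
site 2, node TU: T={G} ∪ U={T} → {G,T} (+1)
site 2, node CTU: C={A} ∪ TU={G,T} → {A,G,T} (+1)
site 2, node COTU: CTU={A,G,T} ∪ O={C} → {A,C,G,T} (+1)
site 2, node GP: G={A} ∪ P={T} → {A,T} (+1)
site 2, node CGOPTU: COTU={A,C,G,T} ∩ GP={A,T} → {A,T} (+0)
site 3, node TU: T={T} ∪ U={G} → {G,T} (+1)
site 3, node CTU: C={G} ∩ TU={G,T} → {G} (+0)
site 3, node COTU: CTU={G} ∪ O={T} → {G,T} (+1)
site 3, node GP: G={C} ∪ P={A} → {A,C} (+1)
site 3, node CGOPTU: COTU={G,T} ∪ GP={A,C} → {A,C,G,T} (+1)
site 4, node TU: T={A} ∪ U={T} → {A,T} (+1)
site 4, node CTU: C={G} ∪ TU={A,T} → {A,G,T} (+1)
site 4, node COTU: CTU={A,G,T} ∩ O={G} → {G} (+0)
site 4, node GP: G={T} ∪ P={C} → {C,T} (+1)
site 4, node CGOPTU: COTU={G} ∪ GP={C,T} → {C,G,T} (+1)
site 5, node TU: T={G} ∩ U={G} → {G} (+0)
site 5, node CTU: C={T} ∪ TU={G} → {G,T} (+1)
site 5, node COTU: CTU={G,T} ∪ O={A} → {A,G,T} (+1)
site 5, node GP: G={T} ∪ P={C} → {C,T} (+1)
site 5, node CGOPTU: COTU={A,G,T} ∩ GP={C,T} → {T} (+0)
site 6, node TU: T={C} ∪ U={A} → {A,C} (+1)
site 6, node CTU: C={A} ∩ TU={A,C} → {A} (+0)
site 6, node COTU: CTU={A} ∪ O={G} → {A,G} (+1)
site 6, node GP: G={A} ∩ P={A} → {A} (+0)
site 6, node CGOPTU: COTU={A,G} ∩ GP={A} → {A} (+0)
site 7, node TU: T={C} ∪ U={A} → {A,C} (+1)
site 7, node CTU: C={C} ∩ TU={A,C} → {C} (+0)
site 7, node COTU: CTU={C} ∩ O={C} → {C} (+0)
site 7, node GP: G={T} ∪ P={A} → {A,T} (+1)
site 7, node CGOPTU: COTU={C} ∪ GP={A,T} → {A,C,T} (+1)
per-site changes: [3, 2, 4, 4, 4, 3, 2, 3]; total = 25

T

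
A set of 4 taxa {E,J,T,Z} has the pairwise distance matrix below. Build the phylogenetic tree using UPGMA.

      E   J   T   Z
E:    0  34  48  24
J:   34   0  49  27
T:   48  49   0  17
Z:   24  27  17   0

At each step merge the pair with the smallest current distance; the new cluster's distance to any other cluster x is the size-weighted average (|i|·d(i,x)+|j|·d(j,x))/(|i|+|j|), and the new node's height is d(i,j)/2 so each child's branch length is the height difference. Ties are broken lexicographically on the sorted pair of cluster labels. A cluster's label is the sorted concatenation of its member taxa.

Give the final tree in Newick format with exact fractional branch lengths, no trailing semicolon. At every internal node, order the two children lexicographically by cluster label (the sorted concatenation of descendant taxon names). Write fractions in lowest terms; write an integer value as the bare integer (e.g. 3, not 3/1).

((E:17,J:17):3/2,(T:17/2,Z:17/2):10)

1. join T+Z (d=17) ⇒ TZ; edges |T|=17/2, |Z|=17/2
  updated: d(E,TZ)=36, d(J,TZ)=38
2. join E+J (d=34) ⇒ EJ; edges |E|=17, |J|=17
  updated: d(EJ,TZ)=37
3. join EJ+TZ (d=37) ⇒ EJTZ; edges |EJ|=3/2, |TZ|=10
final tree: ((E:17,J:17):3/2,(T:17/2,Z:17/2):10)
total length: 125/2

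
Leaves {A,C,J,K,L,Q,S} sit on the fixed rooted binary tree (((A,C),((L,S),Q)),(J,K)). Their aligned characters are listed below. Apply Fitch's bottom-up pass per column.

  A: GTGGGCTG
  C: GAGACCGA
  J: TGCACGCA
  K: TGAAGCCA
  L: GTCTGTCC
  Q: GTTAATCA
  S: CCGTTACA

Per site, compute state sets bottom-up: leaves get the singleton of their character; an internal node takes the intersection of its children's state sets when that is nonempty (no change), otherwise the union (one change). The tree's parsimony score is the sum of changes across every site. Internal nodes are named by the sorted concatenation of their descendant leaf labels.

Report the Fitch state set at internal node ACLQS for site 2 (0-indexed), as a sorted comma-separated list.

AC@0: {G} ∩ {G} = {G} (intersection, +0)
LS@0: {G} ∪ {C} = {C,G} (union, +1)
LQS@0: {C,G} ∩ {G} = {G} (intersection, +0)
ACLQS@0: {G} ∩ {G} = {G} (intersection, +0)
JK@0: {T} ∩ {T} = {T} (intersection, +0)
ACJKLQS@0: {G} ∪ {T} = {G,T} (union, +1)
AC@1: {T} ∪ {A} = {A,T} (union, +1)
LS@1: {T} ∪ {C} = {C,T} (union, +1)
LQS@1: {C,T} ∩ {T} = {T} (intersection, +0)
ACLQS@1: {A,T} ∩ {T} = {T} (intersection, +0)
JK@1: {G} ∩ {G} = {G} (intersection, +0)
ACJKLQS@1: {T} ∪ {G} = {G,T} (union, +1)
AC@2: {G} ∩ {G} = {G} (intersection, +0)
LS@2: {C} ∪ {G} = {C,G} (union, +1)
LQS@2: {C,G} ∪ {T} = {C,G,T} (union, +1)
ACLQS@2: {G} ∩ {C,G,T} = {G} (intersection, +0)
JK@2: {C} ∪ {A} = {A,C} (union, +1)
ACJKLQS@2: {G} ∪ {A,C} = {A,C,G} (union, +1)
AC@3: {G} ∪ {A} = {A,G} (union, +1)
LS@3: {T} ∩ {T} = {T} (intersection, +0)
LQS@3: {T} ∪ {A} = {A,T} (union, +1)
ACLQS@3: {A,G} ∩ {A,T} = {A} (intersection, +0)
JK@3: {A} ∩ {A} = {A} (intersection, +0)
ACJKLQS@3: {A} ∩ {A} = {A} (intersection, +0)
AC@4: {G} ∪ {C} = {C,G} (union, +1)
LS@4: {G} ∪ {T} = {G,T} (union, +1)
LQS@4: {G,T} ∪ {A} = {A,G,T} (union, +1)
ACLQS@4: {C,G} ∩ {A,G,T} = {G} (intersection, +0)
JK@4: {C} ∪ {G} = {C,G} (union, +1)
ACJKLQS@4: {G} ∩ {C,G} = {G} (intersection, +0)
AC@5: {C} ∩ {C} = {C} (intersection, +0)
LS@5: {T} ∪ {A} = {A,T} (union, +1)
LQS@5: {A,T} ∩ {T} = {T} (intersection, +0)
ACLQS@5: {C} ∪ {T} = {C,T} (union, +1)
JK@5: {G} ∪ {C} = {C,G} (union, +1)
ACJKLQS@5: {C,T} ∩ {C,G} = {C} (intersection, +0)
AC@6: {T} ∪ {G} = {G,T} (union, +1)
LS@6: {C} ∩ {C} = {C} (intersection, +0)
LQS@6: {C} ∩ {C} = {C} (intersection, +0)
ACLQS@6: {G,T} ∪ {C} = {C,G,T} (union, +1)
JK@6: {C} ∩ {C} = {C} (intersection, +0)
ACJKLQS@6: {C,G,T} ∩ {C} = {C} (intersection, +0)
AC@7: {G} ∪ {A} = {A,G} (union, +1)
LS@7: {C} ∪ {A} = {A,C} (union, +1)
LQS@7: {A,C} ∩ {A} = {A} (intersection, +0)
ACLQS@7: {A,G} ∩ {A} = {A} (intersection, +0)
JK@7: {A} ∩ {A} = {A} (intersection, +0)
ACJKLQS@7: {A} ∩ {A} = {A} (intersection, +0)
per-site changes: [2, 3, 4, 2, 4, 3, 2, 2]; total = 22

G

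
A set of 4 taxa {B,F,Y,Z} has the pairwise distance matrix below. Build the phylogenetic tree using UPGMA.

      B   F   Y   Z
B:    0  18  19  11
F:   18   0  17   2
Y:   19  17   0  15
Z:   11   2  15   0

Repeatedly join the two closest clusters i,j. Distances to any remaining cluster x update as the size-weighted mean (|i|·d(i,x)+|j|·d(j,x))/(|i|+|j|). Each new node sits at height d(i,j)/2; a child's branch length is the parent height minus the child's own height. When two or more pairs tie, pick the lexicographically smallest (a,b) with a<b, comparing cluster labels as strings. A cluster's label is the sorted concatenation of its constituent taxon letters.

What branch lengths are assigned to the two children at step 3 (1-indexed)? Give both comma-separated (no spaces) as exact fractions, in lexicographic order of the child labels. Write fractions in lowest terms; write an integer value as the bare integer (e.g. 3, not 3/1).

5/4,17/2

iteration 1: select F,Z (d=2); attach at lengths (1, 1); label the merged cluster FZ
  updated: d(B,FZ)=29/2, d(FZ,Y)=16
iteration 2: select B,FZ (d=29/2); attach at lengths (29/4, 25/4); label the merged cluster BFZ
  updated: d(BFZ,Y)=17
iteration 3: select BFZ,Y (d=17); attach at lengths (5/4, 17/2); label the merged cluster BFYZ
final tree: ((B:29/4,(F:1,Z:1):25/4):5/4,Y:17/2)
total length: 101/4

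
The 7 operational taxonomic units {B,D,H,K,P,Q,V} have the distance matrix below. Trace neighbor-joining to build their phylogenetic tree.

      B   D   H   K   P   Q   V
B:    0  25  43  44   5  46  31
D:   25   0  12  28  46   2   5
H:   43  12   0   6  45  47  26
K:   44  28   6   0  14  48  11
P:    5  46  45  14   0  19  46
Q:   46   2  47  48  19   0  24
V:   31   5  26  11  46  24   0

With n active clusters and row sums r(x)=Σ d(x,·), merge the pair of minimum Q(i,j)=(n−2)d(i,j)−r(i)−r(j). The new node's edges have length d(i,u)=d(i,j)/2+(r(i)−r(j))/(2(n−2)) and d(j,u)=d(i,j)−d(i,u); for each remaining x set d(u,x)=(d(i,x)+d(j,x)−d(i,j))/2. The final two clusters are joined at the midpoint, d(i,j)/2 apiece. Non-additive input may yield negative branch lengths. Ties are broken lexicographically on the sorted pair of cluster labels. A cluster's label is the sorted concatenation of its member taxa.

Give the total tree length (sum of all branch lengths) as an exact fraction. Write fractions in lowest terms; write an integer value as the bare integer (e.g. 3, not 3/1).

step 1: merge (B,P) at d=5, Q=-344; branch lengths B→22/5, P→3/5; new cluster BP
  updated: d(BP,D)=33, d(BP,H)=83/2, d(BP,K)=53/2, d(BP,Q)=30, d(BP,V)=36
step 2: merge (H,K) at d=6, Q=-228; branch lengths H→37/8, K→11/8; new cluster HK
  updated: d(BP,HK)=31, d(D,HK)=17, d(HK,Q)=89/2, d(HK,V)=31/2
step 3: merge (D,Q) at d=2, Q=-303/2; branch lengths D→-25/4, Q→33/4; new cluster DQ
  updated: d(BP,DQ)=61/2, d(DQ,HK)=119/4, d(DQ,V)=27/2
step 4: merge (BP,HK) at d=31, Q=-447/4; branch lengths BP→333/16, HK→163/16; new cluster BHKP
  updated: d(BHKP,DQ)=117/8, d(BHKP,V)=41/4
step 5: merge (BHKP,DQ) at d=117/8, Q=-307/8; branch lengths BHKP→91/16, DQ→143/16; new cluster BDHKPQ
  updated: d(BDHKPQ,V)=73/16
step 6: merge (BDHKPQ,V) at d=73/16; branch lengths BDHKPQ→73/32, V→73/32; new cluster BDHKPQV
final tree: ((((B:22/5,P:3/5):333/16,(H:37/8,K:11/8):163/16):91/16,(D:-25/4,Q:33/4):143/16):73/32,V:73/32)
total length: 1011/16

1011/16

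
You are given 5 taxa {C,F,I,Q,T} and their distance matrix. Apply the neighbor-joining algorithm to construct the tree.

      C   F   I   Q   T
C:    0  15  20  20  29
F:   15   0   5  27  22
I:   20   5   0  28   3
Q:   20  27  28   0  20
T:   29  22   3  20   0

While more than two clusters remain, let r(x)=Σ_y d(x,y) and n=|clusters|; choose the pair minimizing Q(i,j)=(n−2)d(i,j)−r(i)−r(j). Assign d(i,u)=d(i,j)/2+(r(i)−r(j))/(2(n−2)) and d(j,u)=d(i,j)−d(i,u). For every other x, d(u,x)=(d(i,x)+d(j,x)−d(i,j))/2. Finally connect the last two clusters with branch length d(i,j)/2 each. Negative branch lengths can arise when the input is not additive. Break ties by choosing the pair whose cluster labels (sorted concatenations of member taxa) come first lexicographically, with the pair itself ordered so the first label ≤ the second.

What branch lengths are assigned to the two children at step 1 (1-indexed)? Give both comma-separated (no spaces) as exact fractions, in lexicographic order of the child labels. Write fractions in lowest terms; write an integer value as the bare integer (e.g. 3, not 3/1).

step 1: merge (I,T) at d=3, Q=-121; branch lengths I→-3/2, T→9/2; new cluster IT
  updated: d(C,IT)=23, d(F,IT)=12, d(IT,Q)=45/2
step 2: merge (C,Q) at d=20, Q=-175/2; branch lengths C→57/8, Q→103/8; new cluster CQ
  updated: d(CQ,F)=11, d(CQ,IT)=51/4
step 3: merge (CQ,F) at d=11, Q=-143/4; branch lengths CQ→47/8, F→41/8; new cluster CFQ
  updated: d(CFQ,IT)=55/8
step 4: merge (CFQ,IT) at d=55/8; branch lengths CFQ→55/16, IT→55/16; new cluster CFIQT
final tree: (((C:57/8,Q:103/8):47/8,F:41/8):55/16,(I:-3/2,T:9/2):55/16)
total length: 327/8

-3/2,9/2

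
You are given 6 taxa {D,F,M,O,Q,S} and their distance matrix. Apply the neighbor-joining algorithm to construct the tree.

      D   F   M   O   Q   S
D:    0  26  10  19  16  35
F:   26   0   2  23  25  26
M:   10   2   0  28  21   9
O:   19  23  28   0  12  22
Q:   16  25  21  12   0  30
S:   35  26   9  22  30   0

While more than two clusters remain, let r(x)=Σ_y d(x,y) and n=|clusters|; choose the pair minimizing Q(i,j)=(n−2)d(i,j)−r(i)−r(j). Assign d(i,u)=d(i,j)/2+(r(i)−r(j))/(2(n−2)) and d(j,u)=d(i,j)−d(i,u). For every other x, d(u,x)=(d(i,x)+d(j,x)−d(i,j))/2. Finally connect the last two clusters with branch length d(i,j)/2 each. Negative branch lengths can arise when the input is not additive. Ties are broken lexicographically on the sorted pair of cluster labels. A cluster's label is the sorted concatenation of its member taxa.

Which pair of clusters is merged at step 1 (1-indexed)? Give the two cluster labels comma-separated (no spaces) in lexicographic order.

step 1: merge (F,M) at d=2, Q=-164; branch lengths F→5, M→-3; new cluster FM
  updated: d(D,FM)=17, d(FM,O)=49/2, d(FM,Q)=22, d(FM,S)=33/2
step 2: merge (FM,S) at d=33/2, Q=-134; branch lengths FM→13/3, S→73/6; new cluster FMS
  updated: d(D,FMS)=71/4, d(FMS,O)=15, d(FMS,Q)=71/4
step 3: merge (D,FMS) at d=71/4, Q=-271/4; branch lengths D→151/16, FMS→133/16; new cluster DFMS
  updated: d(DFMS,O)=65/8, d(DFMS,Q)=8
step 4: merge (DFMS,O) at d=65/8, Q=-225/8; branch lengths DFMS→33/16, O→97/16; new cluster DFMOS
  updated: d(DFMOS,Q)=95/16
step 5: merge (DFMOS,Q) at d=95/16; branch lengths DFMOS→95/32, Q→95/32; new cluster DFMOQS
final tree: (((D:151/16,((F:5,M:-3):13/3,S:73/6):133/16):33/16,O:97/16):95/32,Q:95/32)
total length: 805/16

F,M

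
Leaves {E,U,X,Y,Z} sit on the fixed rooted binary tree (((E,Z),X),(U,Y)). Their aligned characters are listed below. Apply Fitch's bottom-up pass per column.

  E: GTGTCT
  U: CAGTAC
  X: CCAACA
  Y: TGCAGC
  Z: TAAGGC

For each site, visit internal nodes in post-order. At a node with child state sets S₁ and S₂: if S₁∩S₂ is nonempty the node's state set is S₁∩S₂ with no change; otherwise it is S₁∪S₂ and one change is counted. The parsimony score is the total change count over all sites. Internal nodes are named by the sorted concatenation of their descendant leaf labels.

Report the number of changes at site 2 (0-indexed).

3

site 0, node EZ: E={G} ∪ Z={T} → {G,T} (+1)
site 0, node EXZ: EZ={G,T} ∪ X={C} → {C,G,T} (+1)
site 0, node UY: U={C} ∪ Y={T} → {C,T} (+1)
site 0, node EUXYZ: EXZ={C,G,T} ∩ UY={C,T} → {C,T} (+0)
site 1, node EZ: E={T} ∪ Z={A} → {A,T} (+1)
site 1, node EXZ: EZ={A,T} ∪ X={C} → {A,C,T} (+1)
site 1, node UY: U={A} ∪ Y={G} → {A,G} (+1)
site 1, node EUXYZ: EXZ={A,C,T} ∩ UY={A,G} → {A} (+0)
site 2, node EZ: E={G} ∪ Z={A} → {A,G} (+1)
site 2, node EXZ: EZ={A,G} ∩ X={A} → {A} (+0)
site 2, node UY: U={G} ∪ Y={C} → {C,G} (+1)
site 2, node EUXYZ: EXZ={A} ∪ UY={C,G} → {A,C,G} (+1)
site 3, node EZ: E={T} ∪ Z={G} → {G,T} (+1)
site 3, node EXZ: EZ={G,T} ∪ X={A} → {A,G,T} (+1)
site 3, node UY: U={T} ∪ Y={A} → {A,T} (+1)
site 3, node EUXYZ: EXZ={A,G,T} ∩ UY={A,T} → {A,T} (+0)
site 4, node EZ: E={C} ∪ Z={G} → {C,G} (+1)
site 4, node EXZ: EZ={C,G} ∩ X={C} → {C} (+0)
site 4, node UY: U={A} ∪ Y={G} → {A,G} (+1)
site 4, node EUXYZ: EXZ={C} ∪ UY={A,G} → {A,C,G} (+1)
site 5, node EZ: E={T} ∪ Z={C} → {C,T} (+1)
site 5, node EXZ: EZ={C,T} ∪ X={A} → {A,C,T} (+1)
site 5, node UY: U={C} ∩ Y={C} → {C} (+0)
site 5, node EUXYZ: EXZ={A,C,T} ∩ UY={C} → {C} (+0)
per-site changes: [3, 3, 3, 3, 3, 2]; total = 17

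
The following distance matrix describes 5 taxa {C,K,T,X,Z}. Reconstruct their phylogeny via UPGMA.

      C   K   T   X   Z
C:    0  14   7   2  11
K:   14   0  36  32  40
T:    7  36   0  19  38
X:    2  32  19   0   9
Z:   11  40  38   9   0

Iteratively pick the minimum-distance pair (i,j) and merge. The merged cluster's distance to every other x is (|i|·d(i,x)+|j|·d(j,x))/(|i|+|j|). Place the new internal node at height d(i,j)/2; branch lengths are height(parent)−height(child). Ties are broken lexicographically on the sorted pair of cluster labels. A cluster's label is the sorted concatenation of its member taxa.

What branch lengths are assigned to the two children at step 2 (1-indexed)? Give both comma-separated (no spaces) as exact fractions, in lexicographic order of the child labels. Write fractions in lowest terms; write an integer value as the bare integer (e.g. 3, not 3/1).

1. join C+X (d=2) ⇒ CX; edges |C|=1, |X|=1
  updated: d(CX,K)=23, d(CX,T)=13, d(CX,Z)=10
2. join CX+Z (d=10) ⇒ CXZ; edges |CX|=4, |Z|=5
  updated: d(CXZ,K)=86/3, d(CXZ,T)=64/3
3. join CXZ+T (d=64/3) ⇒ CTXZ; edges |CXZ|=17/3, |T|=32/3
  updated: d(CTXZ,K)=61/2
4. join CTXZ+K (d=61/2) ⇒ CKTXZ; edges |CTXZ|=55/12, |K|=61/4
final tree: ((((C:1,X:1):4,Z:5):17/3,T:32/3):55/12,K:61/4)
total length: 283/6

4,5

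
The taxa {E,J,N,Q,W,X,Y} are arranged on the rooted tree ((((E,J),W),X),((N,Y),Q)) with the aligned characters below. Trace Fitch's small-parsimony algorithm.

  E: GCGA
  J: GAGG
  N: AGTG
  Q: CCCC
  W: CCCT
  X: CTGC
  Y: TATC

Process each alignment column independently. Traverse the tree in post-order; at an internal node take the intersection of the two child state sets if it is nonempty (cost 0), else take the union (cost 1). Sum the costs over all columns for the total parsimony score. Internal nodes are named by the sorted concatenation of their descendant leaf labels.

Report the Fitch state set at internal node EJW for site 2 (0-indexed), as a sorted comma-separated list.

C,G

site 0, node EJ: E={G} ∩ J={G} → {G} (+0)
site 0, node EJW: EJ={G} ∪ W={C} → {C,G} (+1)
site 0, node EJWX: EJW={C,G} ∩ X={C} → {C} (+0)
site 0, node NY: N={A} ∪ Y={T} → {A,T} (+1)
site 0, node NQY: NY={A,T} ∪ Q={C} → {A,C,T} (+1)
site 0, node EJNQWXY: EJWX={C} ∩ NQY={A,C,T} → {C} (+0)
site 1, node EJ: E={C} ∪ J={A} → {A,C} (+1)
site 1, node EJW: EJ={A,C} ∩ W={C} → {C} (+0)
site 1, node EJWX: EJW={C} ∪ X={T} → {C,T} (+1)
site 1, node NY: N={G} ∪ Y={A} → {A,G} (+1)
site 1, node NQY: NY={A,G} ∪ Q={C} → {A,C,G} (+1)
site 1, node EJNQWXY: EJWX={C,T} ∩ NQY={A,C,G} → {C} (+0)
site 2, node EJ: E={G} ∩ J={G} → {G} (+0)
site 2, node EJW: EJ={G} ∪ W={C} → {C,G} (+1)
site 2, node EJWX: EJW={C,G} ∩ X={G} → {G} (+0)
site 2, node NY: N={T} ∩ Y={T} → {T} (+0)
site 2, node NQY: NY={T} ∪ Q={C} → {C,T} (+1)
site 2, node EJNQWXY: EJWX={G} ∪ NQY={C,T} → {C,G,T} (+1)
site 3, node EJ: E={A} ∪ J={G} → {A,G} (+1)
site 3, node EJW: EJ={A,G} ∪ W={T} → {A,G,T} (+1)
site 3, node EJWX: EJW={A,G,T} ∪ X={C} → {A,C,G,T} (+1)
site 3, node NY: N={G} ∪ Y={C} → {C,G} (+1)
site 3, node NQY: NY={C,G} ∩ Q={C} → {C} (+0)
site 3, node EJNQWXY: EJWX={A,C,G,T} ∩ NQY={C} → {C} (+0)
per-site changes: [3, 4, 3, 4]; total = 14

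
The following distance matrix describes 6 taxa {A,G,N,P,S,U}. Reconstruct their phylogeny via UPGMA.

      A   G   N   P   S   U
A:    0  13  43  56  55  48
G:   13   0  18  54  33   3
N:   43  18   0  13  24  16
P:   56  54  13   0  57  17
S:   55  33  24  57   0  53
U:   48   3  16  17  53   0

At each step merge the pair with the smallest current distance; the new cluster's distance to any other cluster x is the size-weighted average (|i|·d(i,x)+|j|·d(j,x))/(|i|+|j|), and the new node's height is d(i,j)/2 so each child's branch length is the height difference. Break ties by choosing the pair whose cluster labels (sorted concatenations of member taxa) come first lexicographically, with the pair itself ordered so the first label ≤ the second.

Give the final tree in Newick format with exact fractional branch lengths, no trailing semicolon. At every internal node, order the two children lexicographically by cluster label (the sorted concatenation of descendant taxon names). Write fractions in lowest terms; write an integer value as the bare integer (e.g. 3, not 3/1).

iteration 1: select G,U (d=3); attach at lengths (3/2, 3/2); label the merged cluster GU
  updated: d(A,GU)=61/2, d(GU,N)=17, d(GU,P)=71/2, d(GU,S)=43
iteration 2: select N,P (d=13); attach at lengths (13/2, 13/2); label the merged cluster NP
  updated: d(A,NP)=99/2, d(GU,NP)=105/4, d(NP,S)=81/2
iteration 3: select GU,NP (d=105/4); attach at lengths (93/8, 53/8); label the merged cluster GNPU
  updated: d(A,GNPU)=40, d(GNPU,S)=167/4
iteration 4: select A,GNPU (d=40); attach at lengths (20, 55/8); label the merged cluster AGNPU
  updated: d(AGNPU,S)=222/5
iteration 5: select AGNPU,S (d=222/5); attach at lengths (11/5, 111/5); label the merged cluster AGNPSU
final tree: ((A:20,((G:3/2,U:3/2):93/8,(N:13/2,P:13/2):53/8):55/8):11/5,S:111/5)
total length: 3421/40

((A:20,((G:3/2,U:3/2):93/8,(N:13/2,P:13/2):53/8):55/8):11/5,S:111/5)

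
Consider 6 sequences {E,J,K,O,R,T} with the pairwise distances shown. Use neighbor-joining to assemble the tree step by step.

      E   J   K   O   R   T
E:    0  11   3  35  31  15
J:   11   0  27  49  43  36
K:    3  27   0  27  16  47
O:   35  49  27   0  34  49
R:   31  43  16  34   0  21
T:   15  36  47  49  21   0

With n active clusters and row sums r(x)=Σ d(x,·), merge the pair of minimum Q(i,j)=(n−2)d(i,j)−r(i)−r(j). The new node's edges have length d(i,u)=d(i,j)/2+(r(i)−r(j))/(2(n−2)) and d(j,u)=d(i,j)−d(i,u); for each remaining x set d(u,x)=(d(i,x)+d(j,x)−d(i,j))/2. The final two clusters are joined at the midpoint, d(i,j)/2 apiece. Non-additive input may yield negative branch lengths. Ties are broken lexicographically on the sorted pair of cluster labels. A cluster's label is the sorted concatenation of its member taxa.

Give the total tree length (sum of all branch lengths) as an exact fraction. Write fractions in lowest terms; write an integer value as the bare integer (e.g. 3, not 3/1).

1235/16

step 1: merge (R,T) at d=21, Q=-229; branch lengths R→61/8, T→107/8; new cluster RT
  updated: d(E,RT)=25/2, d(J,RT)=29, d(K,RT)=21, d(O,RT)=31
step 2: merge (E,J) at d=11, Q=-289/2; branch lengths E→-43/12, J→175/12; new cluster EJ
  updated: d(EJ,K)=19/2, d(EJ,O)=73/2, d(EJ,RT)=61/4
step 3: merge (EJ,K) at d=19/2, Q=-399/4; branch lengths EJ→91/16, K→61/16; new cluster EJK
  updated: d(EJK,O)=27, d(EJK,RT)=107/8
step 4: merge (EJK,O) at d=27, Q=-571/8; branch lengths EJK→75/16, O→357/16; new cluster EJKO
  updated: d(EJKO,RT)=139/16
step 5: merge (EJKO,RT) at d=139/16; branch lengths EJKO→139/32, RT→139/32; new cluster EJKORT
final tree: ((((E:-43/12,J:175/12):91/16,K:61/16):75/16,O:357/16):139/32,(R:61/8,T:107/8):139/32)
total length: 1235/16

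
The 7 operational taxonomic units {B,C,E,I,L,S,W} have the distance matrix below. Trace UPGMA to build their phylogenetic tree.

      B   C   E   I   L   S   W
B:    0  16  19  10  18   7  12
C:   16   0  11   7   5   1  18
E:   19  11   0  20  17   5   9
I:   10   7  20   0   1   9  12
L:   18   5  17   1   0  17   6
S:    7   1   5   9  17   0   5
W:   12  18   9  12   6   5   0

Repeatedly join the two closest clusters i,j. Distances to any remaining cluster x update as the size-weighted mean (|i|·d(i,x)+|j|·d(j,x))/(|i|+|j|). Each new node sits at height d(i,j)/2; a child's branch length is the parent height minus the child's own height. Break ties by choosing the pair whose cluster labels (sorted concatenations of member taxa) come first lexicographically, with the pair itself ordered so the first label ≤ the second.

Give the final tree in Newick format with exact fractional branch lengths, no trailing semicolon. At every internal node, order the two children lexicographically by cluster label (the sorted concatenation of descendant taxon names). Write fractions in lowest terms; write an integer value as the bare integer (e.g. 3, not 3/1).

(B:41/6,(((C:1/2,S:1/2):7/2,E:4):35/18,((I:1/2,L:1/2):4,W:9/2):13/9):8/9)

iteration 1: select C,S (d=1); attach at lengths (1/2, 1/2); label the merged cluster CS
  updated: d(B,CS)=23/2, d(CS,E)=8, d(CS,I)=8, d(CS,L)=11, d(CS,W)=23/2
iteration 2: select I,L (d=1); attach at lengths (1/2, 1/2); label the merged cluster IL
  updated: d(B,IL)=14, d(CS,IL)=19/2, d(E,IL)=37/2, d(IL,W)=9
iteration 3: select CS,E (d=8); attach at lengths (7/2, 4); label the merged cluster CES
  updated: d(B,CES)=14, d(CES,IL)=25/2, d(CES,W)=32/3
iteration 4: select IL,W (d=9); attach at lengths (4, 9/2); label the merged cluster ILW
  updated: d(B,ILW)=40/3, d(CES,ILW)=107/9
iteration 5: select CES,ILW (d=107/9); attach at lengths (35/18, 13/9); label the merged cluster CEILSW
  updated: d(B,CEILSW)=41/3
iteration 6: select B,CEILSW (d=41/3); attach at lengths (41/6, 8/9); label the merged cluster BCEILSW
final tree: (B:41/6,(((C:1/2,S:1/2):7/2,E:4):35/18,((I:1/2,L:1/2):4,W:9/2):13/9):8/9)
total length: 262/9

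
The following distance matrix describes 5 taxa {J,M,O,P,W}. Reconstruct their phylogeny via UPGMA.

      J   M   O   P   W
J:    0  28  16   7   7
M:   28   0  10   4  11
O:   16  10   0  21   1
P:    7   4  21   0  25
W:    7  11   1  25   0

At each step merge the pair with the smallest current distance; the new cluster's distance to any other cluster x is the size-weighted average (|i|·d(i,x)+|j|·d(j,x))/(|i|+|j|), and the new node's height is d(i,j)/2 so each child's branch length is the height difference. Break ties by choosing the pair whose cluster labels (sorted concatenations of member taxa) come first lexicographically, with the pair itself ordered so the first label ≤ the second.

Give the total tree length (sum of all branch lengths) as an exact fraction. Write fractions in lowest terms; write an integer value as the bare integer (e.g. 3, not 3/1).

101/4

iteration 1: select O,W (d=1); attach at lengths (1/2, 1/2); label the merged cluster OW
  updated: d(J,OW)=23/2, d(M,OW)=21/2, d(OW,P)=23
iteration 2: select M,P (d=4); attach at lengths (2, 2); label the merged cluster MP
  updated: d(J,MP)=35/2, d(MP,OW)=67/4
iteration 3: select J,OW (d=23/2); attach at lengths (23/4, 21/4); label the merged cluster JOW
  updated: d(JOW,MP)=17
iteration 4: select JOW,MP (d=17); attach at lengths (11/4, 13/2); label the merged cluster JMOPW
final tree: ((J:23/4,(O:1/2,W:1/2):21/4):11/4,(M:2,P:2):13/2)
total length: 101/4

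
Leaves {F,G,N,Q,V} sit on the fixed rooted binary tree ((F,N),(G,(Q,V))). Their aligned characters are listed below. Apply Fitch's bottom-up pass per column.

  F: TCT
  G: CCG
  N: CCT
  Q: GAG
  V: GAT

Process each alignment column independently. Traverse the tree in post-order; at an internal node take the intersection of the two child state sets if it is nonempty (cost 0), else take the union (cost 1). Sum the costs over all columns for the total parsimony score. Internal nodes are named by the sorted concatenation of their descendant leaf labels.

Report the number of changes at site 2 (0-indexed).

site 0, node FN: F={T} ∪ N={C} → {C,T} (+1)
site 0, node QV: Q={G} ∩ V={G} → {G} (+0)
site 0, node GQV: G={C} ∪ QV={G} → {C,G} (+1)
site 0, node FGNQV: FN={C,T} ∩ GQV={C,G} → {C} (+0)
site 1, node FN: F={C} ∩ N={C} → {C} (+0)
site 1, node QV: Q={A} ∩ V={A} → {A} (+0)
site 1, node GQV: G={C} ∪ QV={A} → {A,C} (+1)
site 1, node FGNQV: FN={C} ∩ GQV={A,C} → {C} (+0)
site 2, node FN: F={T} ∩ N={T} → {T} (+0)
site 2, node QV: Q={G} ∪ V={T} → {G,T} (+1)
site 2, node GQV: G={G} ∩ QV={G,T} → {G} (+0)
site 2, node FGNQV: FN={T} ∪ GQV={G} → {G,T} (+1)
per-site changes: [2, 1, 2]; total = 5

2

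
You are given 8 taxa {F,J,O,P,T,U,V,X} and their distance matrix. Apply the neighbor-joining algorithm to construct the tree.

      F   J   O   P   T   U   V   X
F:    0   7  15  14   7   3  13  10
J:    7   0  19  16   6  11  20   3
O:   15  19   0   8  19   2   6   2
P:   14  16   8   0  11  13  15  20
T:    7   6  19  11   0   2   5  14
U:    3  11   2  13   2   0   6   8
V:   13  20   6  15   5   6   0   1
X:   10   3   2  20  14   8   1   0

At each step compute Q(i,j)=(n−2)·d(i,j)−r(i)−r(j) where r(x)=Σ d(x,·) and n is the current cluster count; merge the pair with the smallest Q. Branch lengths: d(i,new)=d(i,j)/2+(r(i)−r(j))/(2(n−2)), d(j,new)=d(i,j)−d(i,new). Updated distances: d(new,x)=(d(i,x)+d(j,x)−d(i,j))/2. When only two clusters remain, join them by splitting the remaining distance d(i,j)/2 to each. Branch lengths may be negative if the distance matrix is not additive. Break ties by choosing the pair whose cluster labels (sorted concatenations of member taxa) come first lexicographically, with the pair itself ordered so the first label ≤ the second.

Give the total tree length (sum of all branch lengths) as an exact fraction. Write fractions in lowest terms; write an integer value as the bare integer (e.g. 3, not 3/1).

973/32

1. join J+X (d=3, Q=-122) ⇒ JX; edges |J|=7/2, |X|=-1/2
  updated: d(F,JX)=7, d(JX,O)=9, d(JX,P)=33/2, d(JX,T)=17/2, d(JX,U)=8, d(JX,V)=9
2. join O+P (d=8, Q=-193/2) ⇒ OP; edges |O|=43/20, |P|=117/20
  updated: d(F,OP)=21/2, d(JX,OP)=35/4, d(OP,T)=11, d(OP,U)=7/2, d(OP,V)=13/2
3. join F+JX (d=7, Q=-215/4) ⇒ FJX; edges |F|=109/32, |JX|=115/32
  updated: d(FJX,OP)=49/8, d(FJX,T)=17/4, d(FJX,U)=2, d(FJX,V)=15/2
4. join OP+V (d=13/2, Q=-261/8) ⇒ OPV; edges |OP|=173/48, |V|=139/48
  updated: d(FJX,OPV)=57/16, d(OPV,T)=19/4, d(OPV,U)=3/2
5. join FJX+OPV (d=57/16, Q=-25/2) ⇒ FJOPVX; edges |FJX|=57/32, |OPV|=57/32
  updated: d(FJOPVX,T)=87/32, d(FJOPVX,U)=-1/32
6. join FJOPVX+T (d=87/32, Q=-75/16) ⇒ FJOPTVX; edges |FJOPVX|=11/32, |T|=19/8
  updated: d(FJOPTVX,U)=-3/8
7. join FJOPTVX+U (d=-3/8) ⇒ FJOPTUVX; edges |FJOPTVX|=-3/16, |U|=-3/16
final tree: ((((F:109/32,(J:7/2,X:-1/2):115/32):57/32,((O:43/20,P:117/20):173/48,V:139/48):57/32):11/32,T:19/8):-3/16,U:-3/16)
total length: 973/32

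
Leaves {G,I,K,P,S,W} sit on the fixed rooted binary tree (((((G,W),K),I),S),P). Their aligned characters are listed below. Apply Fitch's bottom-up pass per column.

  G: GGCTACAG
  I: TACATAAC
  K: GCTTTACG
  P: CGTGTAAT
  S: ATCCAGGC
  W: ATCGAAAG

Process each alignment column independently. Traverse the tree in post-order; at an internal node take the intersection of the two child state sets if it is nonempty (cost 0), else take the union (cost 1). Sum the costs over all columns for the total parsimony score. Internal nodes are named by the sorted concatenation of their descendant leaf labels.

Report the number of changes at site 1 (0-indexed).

[col 0] GW: children G:{G}, W:{A} ∪→ {A,G}; cost 1
[col 0] GKW: children GW:{A,G}, K:{G} ∩→ {G}; cost 0
[col 0] GIKW: children GKW:{G}, I:{T} ∪→ {G,T}; cost 1
[col 0] GIKSW: children GIKW:{G,T}, S:{A} ∪→ {A,G,T}; cost 1
[col 0] GIKPSW: children GIKSW:{A,G,T}, P:{C} ∪→ {A,C,G,T}; cost 1
[col 1] GW: children G:{G}, W:{T} ∪→ {G,T}; cost 1
[col 1] GKW: children GW:{G,T}, K:{C} ∪→ {C,G,T}; cost 1
[col 1] GIKW: children GKW:{C,G,T}, I:{A} ∪→ {A,C,G,T}; cost 1
[col 1] GIKSW: children GIKW:{A,C,G,T}, S:{T} ∩→ {T}; cost 0
[col 1] GIKPSW: children GIKSW:{T}, P:{G} ∪→ {G,T}; cost 1
[col 2] GW: children G:{C}, W:{C} ∩→ {C}; cost 0
[col 2] GKW: children GW:{C}, K:{T} ∪→ {C,T}; cost 1
[col 2] GIKW: children GKW:{C,T}, I:{C} ∩→ {C}; cost 0
[col 2] GIKSW: children GIKW:{C}, S:{C} ∩→ {C}; cost 0
[col 2] GIKPSW: children GIKSW:{C}, P:{T} ∪→ {C,T}; cost 1
[col 3] GW: children G:{T}, W:{G} ∪→ {G,T}; cost 1
[col 3] GKW: children GW:{G,T}, K:{T} ∩→ {T}; cost 0
[col 3] GIKW: children GKW:{T}, I:{A} ∪→ {A,T}; cost 1
[col 3] GIKSW: children GIKW:{A,T}, S:{C} ∪→ {A,C,T}; cost 1
[col 3] GIKPSW: children GIKSW:{A,C,T}, P:{G} ∪→ {A,C,G,T}; cost 1
[col 4] GW: children G:{A}, W:{A} ∩→ {A}; cost 0
[col 4] GKW: children GW:{A}, K:{T} ∪→ {A,T}; cost 1
[col 4] GIKW: children GKW:{A,T}, I:{T} ∩→ {T}; cost 0
[col 4] GIKSW: children GIKW:{T}, S:{A} ∪→ {A,T}; cost 1
[col 4] GIKPSW: children GIKSW:{A,T}, P:{T} ∩→ {T}; cost 0
[col 5] GW: children G:{C}, W:{A} ∪→ {A,C}; cost 1
[col 5] GKW: children GW:{A,C}, K:{A} ∩→ {A}; cost 0
[col 5] GIKW: children GKW:{A}, I:{A} ∩→ {A}; cost 0
[col 5] GIKSW: children GIKW:{A}, S:{G} ∪→ {A,G}; cost 1
[col 5] GIKPSW: children GIKSW:{A,G}, P:{A} ∩→ {A}; cost 0
[col 6] GW: children G:{A}, W:{A} ∩→ {A}; cost 0
[col 6] GKW: children GW:{A}, K:{C} ∪→ {A,C}; cost 1
[col 6] GIKW: children GKW:{A,C}, I:{A} ∩→ {A}; cost 0
[col 6] GIKSW: children GIKW:{A}, S:{G} ∪→ {A,G}; cost 1
[col 6] GIKPSW: children GIKSW:{A,G}, P:{A} ∩→ {A}; cost 0
[col 7] GW: children G:{G}, W:{G} ∩→ {G}; cost 0
[col 7] GKW: children GW:{G}, K:{G} ∩→ {G}; cost 0
[col 7] GIKW: children GKW:{G}, I:{C} ∪→ {C,G}; cost 1
[col 7] GIKSW: children GIKW:{C,G}, S:{C} ∩→ {C}; cost 0
[col 7] GIKPSW: children GIKSW:{C}, P:{T} ∪→ {C,T}; cost 1
per-site changes: [4, 4, 2, 4, 2, 2, 2, 2]; total = 22

4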